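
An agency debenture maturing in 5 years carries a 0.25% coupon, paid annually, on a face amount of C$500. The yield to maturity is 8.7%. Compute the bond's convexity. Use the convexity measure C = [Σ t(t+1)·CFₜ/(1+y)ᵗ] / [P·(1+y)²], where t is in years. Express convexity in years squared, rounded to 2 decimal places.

With y = 0.087:
  t   CF        PV=CF/(1+0.087)^t    t·PV        t(t+1)·PV
  1         1.25         1.1500         1.1500           2.2999
  2         1.25         1.0579         2.1158           6.3475
  3         1.25         0.9732         2.9197          11.6789
  4         1.25         0.8953         3.5814          17.9070
  5       501.25       330.2985     1,651.4927       9,908.9565
  Σ                    334.3750     1,661.2596       9,947.1897
P = 334.3750.
Convexity = Σ t(t+1)·PV / [P·(1+y)²] = 9,947.1897 / (334.3750 × 1.181569) = 25.17720.

25.18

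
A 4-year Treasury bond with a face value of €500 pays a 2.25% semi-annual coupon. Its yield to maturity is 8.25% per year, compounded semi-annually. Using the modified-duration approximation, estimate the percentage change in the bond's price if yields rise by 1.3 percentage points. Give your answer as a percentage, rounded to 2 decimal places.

-4.78%

Periodic yield y = 0.04125. Modified duration first:
  t   CF        PV=CF/(1+0.04125)^t    t·PV
  1        5.625         5.4022         5.4022
  2        5.625         5.1881        10.3763
  3        5.625         4.9826        14.9479
  4        5.625         4.7852        19.1409
  5        5.625         4.5957        22.9783
  6        5.625         4.4136        26.4816
  7        5.625         4.2387        29.6712
  8      505.625       365.9219     2,927.3753
  Σ                    399.5281     3,056.3736
P = 399.5281; D_Mac = 7.64996 half-year periods = 3.82498 yrs; D_mod = 3.82498/(1+0.04125) = 3.67345 yrs.
ΔP/P ≈ -D_mod · Δy = -3.67345 × (+0.013) = -0.047755 = -4.7755%.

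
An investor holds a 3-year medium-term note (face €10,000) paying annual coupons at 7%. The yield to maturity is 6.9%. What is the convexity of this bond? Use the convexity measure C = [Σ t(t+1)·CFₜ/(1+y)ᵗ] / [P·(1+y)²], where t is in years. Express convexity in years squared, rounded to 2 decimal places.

9.61

With y = 0.069:
  t   CF        PV=CF/(1+0.069)^t    t·PV        t(t+1)·PV
  1       700.00       654.8176       654.8176       1,309.6352
  2       700.00       612.5515     1,225.1031       3,675.3092
  3    10,700.00     8,758.9221    26,276.7662     105,107.0648
  Σ                 10,026.2912    28,156.6868     110,092.0091
P = 10,026.2912.
Convexity = Σ t(t+1)·PV / [P·(1+y)²] = 110,092.0091 / (10,026.2912 × 1.142761) = 9.60860.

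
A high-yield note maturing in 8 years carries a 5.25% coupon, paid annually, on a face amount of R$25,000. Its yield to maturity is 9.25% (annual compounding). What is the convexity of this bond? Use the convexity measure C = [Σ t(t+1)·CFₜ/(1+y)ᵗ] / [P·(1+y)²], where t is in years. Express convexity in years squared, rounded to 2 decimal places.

45.95

With y = 0.0925:
  t   CF        PV=CF/(1+0.0925)^t    t·PV        t(t+1)·PV
  1     1,312.50     1,201.3730     1,201.3730       2,402.7460
  2     1,312.50     1,099.6549     2,199.3098       6,597.9295
  3     1,312.50     1,006.5491     3,019.6474      12,078.5895
  4     1,312.50       921.3264     3,685.3057      18,426.5286
  5     1,312.50       843.3194     4,216.5969      25,299.5816
  6     1,312.50       771.9171     4,631.5023      32,420.5164
  7     1,312.50       706.5602     4,945.9217      39,567.3732
  8    26,312.50    12,965.5382   103,724.3054     933,518.7482
  Σ                 19,516.2383   127,623.9622   1,070,312.0130
P = 19,516.2383.
Convexity = Σ t(t+1)·PV / [P·(1+y)²] = 1,070,312.0130 / (19,516.2383 × 1.193556) = 45.94851.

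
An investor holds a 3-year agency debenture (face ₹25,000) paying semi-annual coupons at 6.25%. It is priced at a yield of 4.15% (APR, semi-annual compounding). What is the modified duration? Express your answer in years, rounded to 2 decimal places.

2.73 years

Periodic yield y = 0.02075. First find Macaulay duration:
  t   CF        PV=CF/(1+0.02075)^t    t·PV
  1       781.25       765.3686       765.3686
  2       781.25       749.8100     1,499.6201
  3       781.25       734.5678     2,203.7033
  4       781.25       719.6353     2,878.5413
  5       781.25       705.0064     3,525.0322
  6    25,781.25    22,792.2730   136,753.6382
  Σ                 26,466.6612   147,625.9037
P = 26,466.6612; Macaulay duration = 147,625.9037 / 26,466.6612 = 5.57781 half-year periods = 2.78890 years.
Modified duration = D_Mac / (1 + y) = 2.78890 / 1.02075 = 2.73221 years.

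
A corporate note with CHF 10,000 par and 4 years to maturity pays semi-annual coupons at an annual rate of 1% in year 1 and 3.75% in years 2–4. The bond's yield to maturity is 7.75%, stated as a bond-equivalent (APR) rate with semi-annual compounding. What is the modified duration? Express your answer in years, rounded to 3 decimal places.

Periodic yield y = 0.03875. First find Macaulay duration:
  t   CF        PV=CF/(1+0.03875)^t    t·PV
  1        50.00        48.1348        48.1348
  2        50.00        46.3391        92.6783
  3       187.50       167.2893       501.8679
  4       187.50       161.0487       644.1947
  5       187.50       155.0408       775.2042
  6       187.50       149.2571       895.5427
  7       187.50       143.6892     1,005.8241
  8    10,187.50     7,515.8712    60,126.9694
  Σ                  8,386.6702    64,090.4160
P = 8,386.6702; Macaulay duration = 64,090.4160 / 8,386.6702 = 7.64194 half-year periods = 3.82097 years.
Modified duration = D_Mac / (1 + y) = 3.82097 / 1.03875 = 3.67843 years.

3.678 years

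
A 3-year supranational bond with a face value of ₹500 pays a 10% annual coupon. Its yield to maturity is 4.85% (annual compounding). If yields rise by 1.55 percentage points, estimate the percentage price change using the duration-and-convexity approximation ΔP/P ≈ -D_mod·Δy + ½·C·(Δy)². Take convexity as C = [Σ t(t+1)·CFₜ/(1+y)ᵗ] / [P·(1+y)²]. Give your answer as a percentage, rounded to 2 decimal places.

-3.95%

With y = 0.0485:
  t   CF        PV=CF/(1+0.0485)^t    t·PV        t(t+1)·PV
  1        50.00        47.6872        47.6872          95.3743
  2        50.00        45.4813        90.9627         272.8880
  3       550.00       477.1527     1,431.4581       5,725.8324
  Σ                    570.3212     1,570.1079       6,094.0947
P = 570.3212; D_Mac = 2.75302 yrs; D_mod = 2.62568 yrs; C = 9.71970.
Duration effect: -2.62568 × (+0.0155) = -0.040698
Convexity effect: 0.5 × 9.71970 × (0.0155)² = +0.0011676
ΔP/P ≈ -0.040698 + 0.0011676 = -0.039530 = -3.9530%.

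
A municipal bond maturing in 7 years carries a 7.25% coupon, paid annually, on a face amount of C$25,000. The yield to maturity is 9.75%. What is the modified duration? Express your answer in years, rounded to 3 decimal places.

Periodic yield y = 0.0975. First find Macaulay duration:
  t   CF        PV=CF/(1+0.0975)^t    t·PV
  1     1,812.50     1,651.4806     1,651.4806
  2     1,812.50     1,504.7660     3,009.5319
  3     1,812.50     1,371.0852     4,113.2555
  4     1,812.50     1,249.2803     4,997.1213
  5     1,812.50     1,138.2964     5,691.4821
  6     1,812.50     1,037.1721     6,223.0328
  7    26,812.50    13,979.9496    97,859.6475
  Σ                 21,932.0303   123,545.5518
P = 21,932.0303; Macaulay duration = 123,545.5518 / 21,932.0303 = 5.63311 years.
Modified duration = D_Mac / (1 + y) = 5.63311 / 1.0975 = 5.13267 years.

5.133 years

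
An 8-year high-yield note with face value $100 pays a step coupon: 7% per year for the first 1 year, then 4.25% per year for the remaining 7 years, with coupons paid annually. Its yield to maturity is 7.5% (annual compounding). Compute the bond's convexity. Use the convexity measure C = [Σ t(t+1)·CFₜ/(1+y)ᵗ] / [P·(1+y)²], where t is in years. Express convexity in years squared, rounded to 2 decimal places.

With y = 0.075:
  t   CF        PV=CF/(1+0.075)^t    t·PV        t(t+1)·PV
  1         7.00         6.5116         6.5116          13.0233
  2         4.25         3.6777         7.3553          22.0660
  3         4.25         3.4211        10.2632          41.0530
  4         4.25         3.1824        12.7296          63.6480
  5         4.25         2.9604        14.8019          88.8112
  6         4.25         2.7538        16.5230         115.6611
  7         4.25         2.5617        17.9320         143.4557
  8       104.25        58.4532       467.6257       4,208.6310
  Σ                     83.5219       553.7423       4,696.3493
P = 83.5219.
Convexity = Σ t(t+1)·PV / [P·(1+y)²] = 4,696.3493 / (83.5219 × 1.155625) = 48.65675.

48.66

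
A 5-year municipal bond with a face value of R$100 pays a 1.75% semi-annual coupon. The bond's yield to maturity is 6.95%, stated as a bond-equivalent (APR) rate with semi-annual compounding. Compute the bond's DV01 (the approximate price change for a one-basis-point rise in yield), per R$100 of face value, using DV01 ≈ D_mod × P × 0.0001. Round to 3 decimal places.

Periodic yield y = 0.03475.
  t   CF        PV=CF/(1+0.03475)^t    t·PV
  1        0.875         0.8456         0.8456
  2        0.875         0.8172         1.6344
  3        0.875         0.7898         2.3693
  4        0.875         0.7632         3.0530
  5        0.875         0.7376         3.6881
  6        0.875         0.7128         4.2771
  7        0.875         0.6889         4.8223
  8        0.875         0.6658         5.3262
  9        0.875         0.6434         5.7907
  10     100.875        71.6851       716.8515
  Σ                     78.3496       748.6582
P = 78.3496; D_Mac = 9.55536 half-year periods = 4.77768 yrs; D_mod = 4.61723 yrs.
DV01 ≈ 4.61723 × 78.3496 × 0.0001 = 0.036176.

R$0.036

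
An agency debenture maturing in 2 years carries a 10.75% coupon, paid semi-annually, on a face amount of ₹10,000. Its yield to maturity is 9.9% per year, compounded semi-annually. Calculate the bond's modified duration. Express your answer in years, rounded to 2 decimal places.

1.77 years

Periodic yield y = 0.0495. First find Macaulay duration:
  t   CF        PV=CF/(1+0.0495)^t    t·PV
  1       537.50       512.1486       512.1486
  2       537.50       487.9930       975.9860
  3       537.50       464.9766     1,394.9299
  4    10,537.50     8,685.7598    34,743.0393
  Σ                 10,150.8781    37,626.1038
P = 10,150.8781; Macaulay duration = 37,626.1038 / 10,150.8781 = 3.70668 half-year periods = 1.85334 years.
Modified duration = D_Mac / (1 + y) = 1.85334 / 1.0495 = 1.76593 years.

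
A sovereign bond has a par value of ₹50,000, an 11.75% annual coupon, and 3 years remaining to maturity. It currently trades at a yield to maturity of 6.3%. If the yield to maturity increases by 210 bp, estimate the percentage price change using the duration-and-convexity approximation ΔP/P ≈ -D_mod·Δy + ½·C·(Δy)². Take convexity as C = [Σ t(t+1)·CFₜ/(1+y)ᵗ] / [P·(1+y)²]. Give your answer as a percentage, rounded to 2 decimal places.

-5.16%

With y = 0.063:
  t   CF        PV=CF/(1+0.063)^t    t·PV        t(t+1)·PV
  1     5,875.00     5,526.8109     5,526.8109      11,053.6218
  2     5,875.00     5,199.2577    10,398.5154      31,195.5461
  3    55,875.00    46,517.6474   139,552.9422     558,211.7690
  Σ                 57,243.7160   155,478.2685     600,460.9369
P = 57,243.7160; D_Mac = 2.71608 yrs; D_mod = 2.55510 yrs; C = 9.28304.
Duration effect: -2.55510 × (+0.021) = -0.053657
Convexity effect: 0.5 × 9.28304 × (0.021)² = +0.0020469
ΔP/P ≈ -0.053657 + 0.0020469 = -0.051610 = -5.1610%.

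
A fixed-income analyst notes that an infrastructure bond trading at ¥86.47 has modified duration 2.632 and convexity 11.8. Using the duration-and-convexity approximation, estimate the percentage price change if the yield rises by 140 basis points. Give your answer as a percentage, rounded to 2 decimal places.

-3.57%

Duration effect: -D_mod·Δy = -2.632 × (+0.014) = -0.036848
Convexity effect: ½·C·(Δy)² = 0.5 × 11.8 × (0.014)² = +0.0011564
ΔP/P ≈ -0.036848 + 0.0011564 = -0.0356916
= -3.56916%.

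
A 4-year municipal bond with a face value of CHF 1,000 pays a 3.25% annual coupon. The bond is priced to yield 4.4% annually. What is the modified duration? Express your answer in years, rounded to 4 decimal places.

3.6500 years

Periodic yield y = 0.044. First find Macaulay duration:
  t   CF        PV=CF/(1+0.044)^t    t·PV
  1        32.50        31.1303        31.1303
  2        32.50        29.8183        59.6365
  3        32.50        28.5616        85.6847
  4     1,032.50       869.1367     3,476.5466
  Σ                    958.6467     3,652.9981
P = 958.6467; Macaulay duration = 3,652.9981 / 958.6467 = 3.81058 years.
Modified duration = D_Mac / (1 + y) = 3.81058 / 1.044 = 3.64998 years.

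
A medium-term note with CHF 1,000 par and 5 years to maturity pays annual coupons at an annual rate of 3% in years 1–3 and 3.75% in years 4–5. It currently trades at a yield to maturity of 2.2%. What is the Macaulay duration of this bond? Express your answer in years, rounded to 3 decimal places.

Periodic yield y = 0.022. Discount each cash flow and weight by its year:
  t   CF        PV=CF/(1+0.022)^t    t·PV
  1        30.00        29.3542        29.3542
  2        30.00        28.7223        57.4446
  3        30.00        28.1040        84.3121
  4        37.50        34.3738       137.4952
  5     1,037.50       930.5370     4,652.6848
  Σ                  1,051.0913     4,961.2910
Price P = Σ PV = 1,051.0913.
Macaulay duration = Σ(t·PV) / P = 4,961.2910 / 1,051.0913 = 4.72013 years.

4.720 years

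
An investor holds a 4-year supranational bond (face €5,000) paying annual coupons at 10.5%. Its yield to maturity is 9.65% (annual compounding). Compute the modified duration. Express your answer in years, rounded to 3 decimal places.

3.167 years

Periodic yield y = 0.0965. First find Macaulay duration:
  t   CF        PV=CF/(1+0.0965)^t    t·PV
  1       525.00       478.7962       478.7962
  2       525.00       436.6586       873.3172
  3       525.00       398.2295     1,194.6884
  4     5,525.00     3,822.0621    15,288.2484
  Σ                  5,135.7463    17,835.0502
P = 5,135.7463; Macaulay duration = 17,835.0502 / 5,135.7463 = 3.47273 years.
Modified duration = D_Mac / (1 + y) = 3.47273 / 1.0965 = 3.16710 years.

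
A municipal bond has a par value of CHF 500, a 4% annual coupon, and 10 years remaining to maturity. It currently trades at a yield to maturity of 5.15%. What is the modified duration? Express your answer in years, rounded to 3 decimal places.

Periodic yield y = 0.0515. First find Macaulay duration:
  t   CF        PV=CF/(1+0.0515)^t    t·PV
  1        20.00        19.0204        19.0204
  2        20.00        18.0889        36.1777
  3        20.00        17.2029        51.6088
  4        20.00        16.3604        65.4414
  5        20.00        15.5591        77.7953
  6        20.00        14.7970        88.7821
  7        20.00        14.0723        98.5061
  8        20.00        13.3831       107.0646
  9        20.00        12.7276       114.5484
  10      520.00       314.7100     3,147.1002
  Σ                    455.9217     3,806.0451
P = 455.9217; Macaulay duration = 3,806.0451 / 455.9217 = 8.34802 years.
Modified duration = D_Mac / (1 + y) = 8.34802 / 1.0515 = 7.93916 years.

7.939 years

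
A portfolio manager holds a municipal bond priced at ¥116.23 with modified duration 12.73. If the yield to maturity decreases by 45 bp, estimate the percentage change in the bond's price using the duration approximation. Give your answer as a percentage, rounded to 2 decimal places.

Duration approximation: ΔP/P ≈ -D_mod · Δy = -12.73 × (-0.0045) = +0.057285.
As a percentage: +5.7285%.

+5.73%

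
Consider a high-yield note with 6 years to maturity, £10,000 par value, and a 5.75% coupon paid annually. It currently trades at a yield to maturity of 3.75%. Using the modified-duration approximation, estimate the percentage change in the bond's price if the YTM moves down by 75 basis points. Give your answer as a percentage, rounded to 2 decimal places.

+3.82%

Periodic yield y = 0.0375. Modified duration first:
  t   CF        PV=CF/(1+0.0375)^t    t·PV
  1       575.00       554.2169       554.2169
  2       575.00       534.1849     1,068.3699
  3       575.00       514.8770     1,544.6311
  4       575.00       496.2670     1,985.0681
  5       575.00       478.3297     2,391.6483
  6    10,575.00     8,479.1388    50,874.8327
  Σ                 11,057.0143    58,418.7670
P = 11,057.0143; D_Mac = 5.28341 yrs; D_mod = 5.28341/(1+0.0375) = 5.09245 yrs.
ΔP/P ≈ -D_mod · Δy = -5.09245 × (-0.0075) = +0.038193 = +3.8193%.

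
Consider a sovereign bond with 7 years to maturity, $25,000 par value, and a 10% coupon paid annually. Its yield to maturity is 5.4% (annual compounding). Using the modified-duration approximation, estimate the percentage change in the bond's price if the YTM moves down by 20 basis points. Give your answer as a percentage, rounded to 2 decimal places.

+1.05%

Periodic yield y = 0.054. Modified duration first:
  t   CF        PV=CF/(1+0.054)^t    t·PV
  1     2,500.00     2,371.9165     2,371.9165
  2     2,500.00     2,250.3952     4,500.7903
  3     2,500.00     2,135.0998     6,405.2993
  4     2,500.00     2,025.7114     8,102.8455
  5     2,500.00     1,921.9273     9,609.6365
  6     2,500.00     1,823.4604    10,940.7626
  7    27,500.00    19,030.4219   133,212.9536
  Σ                 31,558.9325   175,144.2043
P = 31,558.9325; D_Mac = 5.54975 yrs; D_mod = 5.54975/(1+0.054) = 5.26542 yrs.
ΔP/P ≈ -D_mod · Δy = -5.26542 × (-0.002) = +0.010531 = +1.0531%.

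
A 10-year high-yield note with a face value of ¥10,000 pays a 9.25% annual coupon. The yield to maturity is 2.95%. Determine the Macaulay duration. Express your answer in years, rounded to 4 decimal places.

7.5635 years

Periodic yield y = 0.0295. Discount each cash flow and weight by its year:
  t   CF        PV=CF/(1+0.0295)^t    t·PV
  1       925.00       898.4944       898.4944
  2       925.00       872.7483     1,745.4967
  3       925.00       847.7400     2,543.2200
  4       925.00       823.4483     3,293.7931
  5       925.00       799.8526     3,999.2632
  6       925.00       776.9331     4,661.5986
  7       925.00       754.6703     5,282.6923
  8       925.00       733.0455     5,864.3639
  9       925.00       712.0403     6,408.3627
  10   10,925.00     8,168.7938    81,687.9385
  Σ                 15,387.7667   116,385.2234
Price P = Σ PV = 15,387.7667.
Macaulay duration = Σ(t·PV) / P = 116,385.2234 / 15,387.7667 = 7.56349 years.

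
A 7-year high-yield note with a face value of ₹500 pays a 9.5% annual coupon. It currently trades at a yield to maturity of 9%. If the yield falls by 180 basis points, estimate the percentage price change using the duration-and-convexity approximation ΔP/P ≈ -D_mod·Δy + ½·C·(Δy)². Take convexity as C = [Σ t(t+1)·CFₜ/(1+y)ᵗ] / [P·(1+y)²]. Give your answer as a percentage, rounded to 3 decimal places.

With y = 0.09:
  t   CF        PV=CF/(1+0.09)^t    t·PV        t(t+1)·PV
  1        47.50        43.5780        43.5780          87.1560
  2        47.50        39.9798        79.9596         239.8788
  3        47.50        36.6787       110.0361         440.1446
  4        47.50        33.6502       134.6008         673.0040
  5        47.50        30.8717       154.3587         926.1522
  6        47.50        28.3227       169.9362       1,189.5533
  7       547.50       299.5012     2,096.5087      16,772.0699
  Σ                    512.5824     2,788.9782      20,327.9588
P = 512.5824; D_Mac = 5.44103 yrs; D_mod = 4.99177 yrs; C = 33.37929.
Duration effect: -4.99177 × (-0.018) = +0.089852
Convexity effect: 0.5 × 33.37929 × (-0.018)² = +0.0054074
ΔP/P ≈ +0.089852 + 0.0054074 = +0.095259 = +9.5259%.

+9.526%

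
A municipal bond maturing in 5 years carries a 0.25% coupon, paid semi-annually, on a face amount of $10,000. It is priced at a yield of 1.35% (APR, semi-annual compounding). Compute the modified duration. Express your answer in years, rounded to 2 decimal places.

4.94 years

Periodic yield y = 0.00675. First find Macaulay duration:
  t   CF        PV=CF/(1+0.00675)^t    t·PV
  1        12.50        12.4162        12.4162
  2        12.50        12.3329        24.6659
  3        12.50        12.2503        36.7508
  4        12.50        12.1681        48.6725
  5        12.50        12.0865        60.4327
  6        12.50        12.0055        72.0330
  7        12.50        11.9250        83.4750
  8        12.50        11.8451        94.7604
  9        12.50        11.7656       105.8907
  10   10,012.50     9,361.0841    93,610.8409
  Σ                  9,469.8793    94,149.9380
P = 9,469.8793; Macaulay duration = 94,149.9380 / 9,469.8793 = 9.94204 half-year periods = 4.97102 years.
Modified duration = D_Mac / (1 + y) = 4.97102 / 1.00675 = 4.93769 years.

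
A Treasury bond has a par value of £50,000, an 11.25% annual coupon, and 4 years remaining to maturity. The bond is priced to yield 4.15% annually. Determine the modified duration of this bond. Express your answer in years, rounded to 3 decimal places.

3.359 years

Periodic yield y = 0.0415. First find Macaulay duration:
  t   CF        PV=CF/(1+0.0415)^t    t·PV
  1     5,625.00     5,400.8641     5,400.8641
  2     5,625.00     5,185.6593    10,371.3186
  3     5,625.00     4,979.0296    14,937.0887
  4    55,625.00    47,275.1512   189,100.6049
  Σ                 62,840.7042   219,809.8763
P = 62,840.7042; Macaulay duration = 219,809.8763 / 62,840.7042 = 3.49789 years.
Modified duration = D_Mac / (1 + y) = 3.49789 / 1.0415 = 3.35851 years.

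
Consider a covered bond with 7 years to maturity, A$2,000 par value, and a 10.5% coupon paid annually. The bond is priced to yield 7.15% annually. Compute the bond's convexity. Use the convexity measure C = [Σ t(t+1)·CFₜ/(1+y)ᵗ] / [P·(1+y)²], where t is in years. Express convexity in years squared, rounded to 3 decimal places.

34.457

With y = 0.0715:
  t   CF        PV=CF/(1+0.0715)^t    t·PV        t(t+1)·PV
  1       210.00       195.9869       195.9869         391.9739
  2       210.00       182.9089       365.8179       1,097.4537
  3       210.00       170.7036       512.1109       2,048.4436
  4       210.00       159.3128       637.2511       3,186.2554
  5       210.00       148.6820       743.4100       4,460.4602
  6       210.00       138.7606       832.5637       5,827.9462
  7     2,210.00     1,362.8468     9,539.9278      76,319.4221
  Σ                  2,359.2017    12,827.0684      93,331.9551
P = 2,359.2017.
Convexity = Σ t(t+1)·PV / [P·(1+y)²] = 93,331.9551 / (2,359.2017 × 1.148112) = 34.45728.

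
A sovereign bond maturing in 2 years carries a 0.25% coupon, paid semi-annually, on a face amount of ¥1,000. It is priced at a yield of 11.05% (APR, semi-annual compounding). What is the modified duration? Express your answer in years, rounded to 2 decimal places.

Periodic yield y = 0.05525. First find Macaulay duration:
  t   CF        PV=CF/(1+0.05525)^t    t·PV
  1         1.25         1.1846         1.1846
  2         1.25         1.1225         2.2451
  3         1.25         1.0638         3.1913
  4     1,001.25       807.4601     3,229.8405
  Σ                    810.8310     3,236.4614
P = 810.8310; Macaulay duration = 3,236.4614 / 810.8310 = 3.99154 half-year periods = 1.99577 years.
Modified duration = D_Mac / (1 + y) = 1.99577 / 1.05525 = 1.89128 years.

1.89 years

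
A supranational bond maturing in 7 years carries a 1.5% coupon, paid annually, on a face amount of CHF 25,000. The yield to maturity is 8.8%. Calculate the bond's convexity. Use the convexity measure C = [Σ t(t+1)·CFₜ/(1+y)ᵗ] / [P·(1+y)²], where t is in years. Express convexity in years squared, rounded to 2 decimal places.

43.74

With y = 0.088:
  t   CF        PV=CF/(1+0.088)^t    t·PV        t(t+1)·PV
  1       375.00       344.6691       344.6691         689.3382
  2       375.00       316.7915       633.5829       1,900.7488
  3       375.00       291.1686       873.5059       3,494.0235
  4       375.00       267.6182     1,070.4729       5,352.3645
  5       375.00       245.9726     1,229.8632       7,379.1790
  6       375.00       226.0778     1,356.4667       9,495.2671
  7    25,375.00    14,060.5977    98,424.1841     787,393.4729
  Σ                 15,752.8956   103,932.7449     815,704.3941
P = 15,752.8956.
Convexity = Σ t(t+1)·PV / [P·(1+y)²] = 815,704.3941 / (15,752.8956 × 1.183744) = 43.74361.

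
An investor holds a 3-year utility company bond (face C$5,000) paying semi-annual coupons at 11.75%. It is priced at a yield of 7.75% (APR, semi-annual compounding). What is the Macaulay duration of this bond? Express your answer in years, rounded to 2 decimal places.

2.63 years

Periodic yield y = 0.03875. Discount each cash flow and weight by its period:
  t   CF        PV=CF/(1+0.03875)^t    t·PV
  1       293.75       282.7918       282.7918
  2       293.75       272.2424       544.4848
  3       293.75       262.0866       786.2597
  4       293.75       252.3096     1,009.2383
  5       293.75       242.8973     1,214.4865
  6     5,293.75     4,214.0260    25,284.1558
  Σ                  5,526.3536    29,121.4169
Price P = Σ PV = 5,526.3536.
Macaulay duration = Σ(t·PV) / P = 29,121.4169 / 5,526.3536 = 5.26955 half-year periods.
In years: 5.26955 / 2 = 2.63478 years.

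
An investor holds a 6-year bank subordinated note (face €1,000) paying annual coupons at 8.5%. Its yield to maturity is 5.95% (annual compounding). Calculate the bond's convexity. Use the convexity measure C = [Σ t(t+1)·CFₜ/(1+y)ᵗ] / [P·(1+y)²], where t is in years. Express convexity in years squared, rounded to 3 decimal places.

With y = 0.0595:
  t   CF        PV=CF/(1+0.0595)^t    t·PV        t(t+1)·PV
  1        85.00        80.2265        80.2265         160.4530
  2        85.00        75.7211       151.4422         454.3267
  3        85.00        71.4687       214.4062         857.6247
  4        85.00        67.4551       269.8206       1,349.1029
  5        85.00        63.6670       318.3348       1,910.0088
  6     1,085.00       767.0505     4,602.3032      32,216.1221
  Σ                  1,125.5890     5,636.5335      36,947.6383
P = 1,125.5890.
Convexity = Σ t(t+1)·PV / [P·(1+y)²] = 36,947.6383 / (1,125.5890 × 1.122540) = 29.24186.

29.242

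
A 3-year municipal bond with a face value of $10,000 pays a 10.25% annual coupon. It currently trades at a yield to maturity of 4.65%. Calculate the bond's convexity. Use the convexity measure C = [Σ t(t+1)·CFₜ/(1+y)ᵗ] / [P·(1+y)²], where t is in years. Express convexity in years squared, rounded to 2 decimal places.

With y = 0.0465:
  t   CF        PV=CF/(1+0.0465)^t    t·PV        t(t+1)·PV
  1     1,025.00       979.4553       979.4553       1,958.9107
  2     1,025.00       935.9344     1,871.8688       5,615.6063
  3    11,025.00     9,619.6861    28,859.0583     115,436.2330
  Σ                 11,535.0758    31,710.3823     123,010.7499
P = 11,535.0758.
Convexity = Σ t(t+1)·PV / [P·(1+y)²] = 123,010.7499 / (11,535.0758 × 1.095162) = 9.73743.

9.74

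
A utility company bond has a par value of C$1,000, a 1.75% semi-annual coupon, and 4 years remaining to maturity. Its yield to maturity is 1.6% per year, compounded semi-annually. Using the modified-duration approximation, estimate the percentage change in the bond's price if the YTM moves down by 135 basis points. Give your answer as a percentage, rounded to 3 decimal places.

Periodic yield y = 0.008. Modified duration first:
  t   CF        PV=CF/(1+0.008)^t    t·PV
  1         8.75         8.6806         8.6806
  2         8.75         8.6117        17.2233
  3         8.75         8.5433        25.6299
  4         8.75         8.4755        33.9020
  5         8.75         8.4082        42.0412
  6         8.75         8.3415        50.0491
  7         8.75         8.2753        57.9272
  8     1,008.75       946.4535     7,571.6282
  Σ                  1,005.7896     7,807.0815
P = 1,005.7896; D_Mac = 7.76214 half-year periods = 3.88107 yrs; D_mod = 3.88107/(1+0.008) = 3.85027 yrs.
ΔP/P ≈ -D_mod · Δy = -3.85027 × (-0.0135) = +0.051979 = +5.1979%.

+5.198%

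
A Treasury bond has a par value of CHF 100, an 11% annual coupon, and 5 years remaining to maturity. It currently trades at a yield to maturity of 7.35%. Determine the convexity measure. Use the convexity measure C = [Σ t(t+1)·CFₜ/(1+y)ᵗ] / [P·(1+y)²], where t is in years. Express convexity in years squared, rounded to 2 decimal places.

With y = 0.0735:
  t   CF        PV=CF/(1+0.0735)^t    t·PV        t(t+1)·PV
  1        11.00        10.2469        10.2469          20.4937
  2        11.00         9.5453        19.0906          57.2717
  3        11.00         8.8917        26.6752         106.7008
  4        11.00         8.2829        33.1318         165.6588
  5       111.00        77.8597       389.2985       2,335.7910
  Σ                    114.8265       478.4429       2,685.9160
P = 114.8265.
Convexity = Σ t(t+1)·PV / [P·(1+y)²] = 2,685.9160 / (114.8265 × 1.152402) = 20.29767.

20.30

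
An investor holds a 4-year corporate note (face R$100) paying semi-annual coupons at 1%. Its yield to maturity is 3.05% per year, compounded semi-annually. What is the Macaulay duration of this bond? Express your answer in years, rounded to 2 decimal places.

Periodic yield y = 0.01525. Discount each cash flow and weight by its period:
  t   CF        PV=CF/(1+0.01525)^t    t·PV
  1         0.50         0.4925         0.4925
  2         0.50         0.4851         0.9702
  3         0.50         0.4778         1.4334
  4         0.50         0.4706         1.8825
  5         0.50         0.4636         2.3178
  6         0.50         0.4566         2.7396
  7         0.50         0.4497         3.1482
  8       100.50        89.0394       712.3150
  Σ                     92.3353       725.2991
Price P = Σ PV = 92.3353.
Macaulay duration = Σ(t·PV) / P = 725.2991 / 92.3353 = 7.85506 half-year periods.
In years: 7.85506 / 2 = 3.92753 years.

3.93 years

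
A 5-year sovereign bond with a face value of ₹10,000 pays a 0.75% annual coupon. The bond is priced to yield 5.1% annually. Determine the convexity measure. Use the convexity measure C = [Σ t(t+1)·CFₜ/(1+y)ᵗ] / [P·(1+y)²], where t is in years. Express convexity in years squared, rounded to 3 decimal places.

26.557

With y = 0.051:
  t   CF        PV=CF/(1+0.051)^t    t·PV        t(t+1)·PV
  1        75.00        71.3606        71.3606         142.7212
  2        75.00        67.8978       135.7956         407.3869
  3        75.00        64.6031       193.8092         775.2368
  4        75.00        61.4682       245.8727       1,229.3637
  5    10,075.00     7,856.5427    39,282.7135     235,696.2807
  Σ                  8,121.8724    39,929.5516     238,250.9893
P = 8,121.8724.
Convexity = Σ t(t+1)·PV / [P·(1+y)²] = 238,250.9893 / (8,121.8724 × 1.104601) = 26.55664.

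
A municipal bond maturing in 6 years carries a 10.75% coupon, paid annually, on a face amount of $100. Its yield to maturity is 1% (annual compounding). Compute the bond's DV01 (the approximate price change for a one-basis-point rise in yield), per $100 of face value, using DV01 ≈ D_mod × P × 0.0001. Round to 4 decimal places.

$0.0774

Periodic yield y = 0.01.
  t   CF        PV=CF/(1+0.01)^t    t·PV
  1        10.75        10.6436        10.6436
  2        10.75        10.5382        21.0764
  3        10.75        10.4338        31.3015
  4        10.75        10.3305        41.3222
  5        10.75        10.2283        51.1413
  6       110.75       104.3315       625.9891
  Σ                    156.5059       781.4740
P = 156.5059; D_Mac = 4.99326 yrs; D_mod = 4.94382 yrs.
DV01 ≈ 4.94382 × 156.5059 × 0.0001 = 0.077374.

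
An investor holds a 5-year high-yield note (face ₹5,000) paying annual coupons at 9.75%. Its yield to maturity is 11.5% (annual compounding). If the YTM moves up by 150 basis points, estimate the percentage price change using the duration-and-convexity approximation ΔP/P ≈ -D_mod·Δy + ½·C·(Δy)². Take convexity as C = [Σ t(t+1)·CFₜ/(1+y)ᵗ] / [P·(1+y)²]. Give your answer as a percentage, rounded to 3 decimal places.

-5.382%

With y = 0.115:
  t   CF        PV=CF/(1+0.115)^t    t·PV        t(t+1)·PV
  1       487.50       437.2197       437.2197         874.4395
  2       487.50       392.1253       784.2506       2,352.7519
  3       487.50       351.6819     1,055.0457       4,220.1828
  4       487.50       315.4098     1,261.6391       6,308.1955
  5     5,487.50     3,184.1990    15,920.9948      95,525.9688
  Σ                  4,680.6357    19,459.1500     109,281.5385
P = 4,680.6357; D_Mac = 4.15737 yrs; D_mod = 3.72859 yrs; C = 18.77985.
Duration effect: -3.72859 × (+0.015) = -0.055929
Convexity effect: 0.5 × 18.77985 × (0.015)² = +0.0021127
ΔP/P ≈ -0.055929 + 0.0021127 = -0.053816 = -5.3816%.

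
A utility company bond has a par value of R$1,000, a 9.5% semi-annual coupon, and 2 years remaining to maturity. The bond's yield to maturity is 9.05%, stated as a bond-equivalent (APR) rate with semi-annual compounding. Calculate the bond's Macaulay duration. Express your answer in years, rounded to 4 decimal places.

1.8686 years

Periodic yield y = 0.04525. Discount each cash flow and weight by its period:
  t   CF        PV=CF/(1+0.04525)^t    t·PV
  1        47.50        45.4437        45.4437
  2        47.50        43.4764        86.9527
  3        47.50        41.5942       124.7827
  4     1,047.50       877.5529     3,510.2118
  Σ                  1,008.0672     3,767.3909
Price P = Σ PV = 1,008.0672.
Macaulay duration = Σ(t·PV) / P = 3,767.3909 / 1,008.0672 = 3.73724 half-year periods.
In years: 3.73724 / 2 = 1.86862 years.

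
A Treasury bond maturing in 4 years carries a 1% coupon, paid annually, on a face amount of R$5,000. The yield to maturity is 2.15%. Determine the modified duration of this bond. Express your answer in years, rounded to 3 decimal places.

3.857 years

Periodic yield y = 0.0215. First find Macaulay duration:
  t   CF        PV=CF/(1+0.0215)^t    t·PV
  1        50.00        48.9476        48.9476
  2        50.00        47.9174        95.8348
  3        50.00        46.9089       140.7266
  4     5,050.00     4,638.0764    18,552.3054
  Σ                  4,781.8502    18,837.8144
P = 4,781.8502; Macaulay duration = 18,837.8144 / 4,781.8502 = 3.93944 years.
Modified duration = D_Mac / (1 + y) = 3.93944 / 1.0215 = 3.85653 years.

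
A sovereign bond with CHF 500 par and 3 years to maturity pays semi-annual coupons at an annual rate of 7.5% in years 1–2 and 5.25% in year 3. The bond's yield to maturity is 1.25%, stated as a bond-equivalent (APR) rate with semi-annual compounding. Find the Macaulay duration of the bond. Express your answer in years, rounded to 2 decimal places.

Periodic yield y = 0.00625. Discount each cash flow and weight by its period:
  t   CF        PV=CF/(1+0.00625)^t    t·PV
  1       18.750        18.6335        18.6335
  2       18.750        18.5178        37.0356
  3       18.750        18.4028        55.2084
  4       18.750        18.2885        73.1539
  5       13.125        12.7224        63.6121
  6      513.125       494.2968     2,965.7809
  Σ                    580.8619     3,213.4245
Price P = Σ PV = 580.8619.
Macaulay duration = Σ(t·PV) / P = 3,213.4245 / 580.8619 = 5.53217 half-year periods.
In years: 5.53217 / 2 = 2.76608 years.

2.77 years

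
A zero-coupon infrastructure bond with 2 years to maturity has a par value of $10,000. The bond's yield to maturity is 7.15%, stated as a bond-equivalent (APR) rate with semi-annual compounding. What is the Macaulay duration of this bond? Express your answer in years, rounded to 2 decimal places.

A zero-coupon bond has a single cash flow at maturity, so its Macaulay duration equals its maturity: 2 years.
(Equivalently: 4 semi-annual periods ÷ 2 = 2 years.)

2.00 years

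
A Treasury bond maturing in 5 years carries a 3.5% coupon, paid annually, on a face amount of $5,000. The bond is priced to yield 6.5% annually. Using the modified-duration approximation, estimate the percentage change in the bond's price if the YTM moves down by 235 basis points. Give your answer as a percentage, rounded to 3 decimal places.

Periodic yield y = 0.065. Modified duration first:
  t   CF        PV=CF/(1+0.065)^t    t·PV
  1       175.00       164.3192       164.3192
  2       175.00       154.2904       308.5807
  3       175.00       144.8736       434.6208
  4       175.00       136.0315       544.1262
  5     5,175.00     3,777.1333    18,885.6666
  Σ                  4,376.6481    20,337.3136
P = 4,376.6481; D_Mac = 4.64678 yrs; D_mod = 4.64678/(1+0.065) = 4.36317 yrs.
ΔP/P ≈ -D_mod · Δy = -4.36317 × (-0.0235) = +0.102535 = +10.2535%.

+10.253%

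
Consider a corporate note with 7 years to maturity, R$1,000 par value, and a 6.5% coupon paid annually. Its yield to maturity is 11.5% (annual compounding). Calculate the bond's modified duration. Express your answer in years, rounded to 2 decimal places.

Periodic yield y = 0.115. First find Macaulay duration:
  t   CF        PV=CF/(1+0.115)^t    t·PV
  1        65.00        58.2960        58.2960
  2        65.00        52.2834       104.5668
  3        65.00        46.8909       140.6728
  4        65.00        42.0546       168.2185
  5        65.00        37.7172       188.5858
  6        65.00        33.8271       202.9623
  7     1,065.00       497.0791     3,479.5540
  Σ                    768.1482     4,342.8561
P = 768.1482; Macaulay duration = 4,342.8561 / 768.1482 = 5.65367 years.
Modified duration = D_Mac / (1 + y) = 5.65367 / 1.115 = 5.07056 years.

5.07 years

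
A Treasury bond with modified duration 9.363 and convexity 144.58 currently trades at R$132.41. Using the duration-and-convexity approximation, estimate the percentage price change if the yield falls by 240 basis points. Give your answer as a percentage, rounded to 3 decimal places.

Duration effect: -D_mod·Δy = -9.363 × (-0.024) = +0.224712
Convexity effect: ½·C·(Δy)² = 0.5 × 144.58 × (-0.024)² = +0.04163904
ΔP/P ≈ +0.224712 + 0.04163904 = +0.26635104
= +26.635104%.

+26.635%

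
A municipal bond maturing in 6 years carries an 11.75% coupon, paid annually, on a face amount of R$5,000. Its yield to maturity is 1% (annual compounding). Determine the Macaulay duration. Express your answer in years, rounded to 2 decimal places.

Periodic yield y = 0.01. Discount each cash flow and weight by its year:
  t   CF        PV=CF/(1+0.01)^t    t·PV
  1       587.50       581.6832       581.6832
  2       587.50       575.9239     1,151.8479
  3       587.50       570.2217     1,710.6651
  4       587.50       564.5760     2,258.3038
  5       587.50       558.9861     2,794.9305
  6     5,587.50     5,263.6778    31,582.0665
  Σ                  8,115.0686    40,079.4969
Price P = Σ PV = 8,115.0686.
Macaulay duration = Σ(t·PV) / P = 40,079.4969 / 8,115.0686 = 4.93890 years.

4.94 years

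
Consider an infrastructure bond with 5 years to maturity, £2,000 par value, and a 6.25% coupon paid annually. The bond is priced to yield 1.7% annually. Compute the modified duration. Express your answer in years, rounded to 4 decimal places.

4.4279 years

Periodic yield y = 0.017. First find Macaulay duration:
  t   CF        PV=CF/(1+0.017)^t    t·PV
  1       125.00       122.9105       122.9105
  2       125.00       120.8560       241.7119
  3       125.00       118.8358       356.5073
  4       125.00       116.8493       467.3973
  5     2,125.00     1,953.2335     9,766.1676
  Σ                  2,432.6851    10,954.6947
P = 2,432.6851; Macaulay duration = 10,954.6947 / 2,432.6851 = 4.50313 years.
Modified duration = D_Mac / (1 + y) = 4.50313 / 1.017 = 4.42786 years.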